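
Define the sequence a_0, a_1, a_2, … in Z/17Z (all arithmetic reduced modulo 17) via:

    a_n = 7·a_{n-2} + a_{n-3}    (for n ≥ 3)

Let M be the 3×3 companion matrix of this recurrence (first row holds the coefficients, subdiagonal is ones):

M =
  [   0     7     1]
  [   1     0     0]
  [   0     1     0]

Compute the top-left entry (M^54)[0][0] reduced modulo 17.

4

(M^54)[0][0] is the top entry after applying M 54 times to the unit state (1, 0, 0). Equivalently it is h_{56} for the auxiliary sequence (h_n) obeying the same recurrence with h_2 = 1 and h_i = 0 for 0 ≤ i < 2:
h_3 = 0·1 + 7·0 + 1·0 = 0
h_4 = 0·0 + 7·1 + 1·0 = 7
h_5 = 0·7 + 7·0 + 1·1 = 1
h_6 = 0·1 + 7·7 + 1·0 = 15
h_7 = 0·15 + 7·1 + 1·7 = 14
h_8 = 0·14 + 7·15 + 1·1 = 4
h_9 = 0·4 + 7·14 + 1·15 = 11
h_10 = 0·11 + 7·4 + 1·14 = 8
h_11 = 0·8 + 7·11 + 1·4 = 13
h_12 = 0·13 + 7·8 + 1·11 = 16
h_13 = 0·16 + 7·13 + 1·8 = 14
h_14 = 0·14 + 7·16 + 1·13 = 6
h_15 = 0·6 + 7·14 + 1·16 = 12
h_16 = 0·12 + 7·6 + 1·14 = 5
h_17 = 0·5 + 7·12 + 1·6 = 5
h_18 = 0·5 + 7·5 + 1·12 = 13
h_19 = 0·13 + 7·5 + 1·5 = 6
h_20 = 0·6 + 7·13 + 1·5 = 11
h_21 = 0·11 + 7·6 + 1·13 = 4
h_22 = 0·4 + 7·11 + 1·6 = 15
h_23 = 0·15 + 7·4 + 1·11 = 5
h_24 = 0·5 + 7·15 + 1·4 = 7
h_25 = 0·7 + 7·5 + 1·15 = 16
h_26 = 0·16 + 7·7 + 1·5 = 3
h_27 = 0·3 + 7·16 + 1·7 = 0
h_28 = 0·0 + 7·3 + 1·16 = 3
h_29 = 0·3 + 7·0 + 1·3 = 3
h_30 = 0·3 + 7·3 + 1·0 = 4
h_31 = 0·4 + 7·3 + 1·3 = 7
h_32 = 0·7 + 7·4 + 1·3 = 14
h_33 = 0·14 + 7·7 + 1·4 = 2
h_34 = 0·2 + 7·14 + 1·7 = 3
h_35 = 0·3 + 7·2 + 1·14 = 11
h_36 = 0·11 + 7·3 + 1·2 = 6
h_37 = 0·6 + 7·11 + 1·3 = 12
h_38 = 0·12 + 7·6 + 1·11 = 2
h_39 = 0·2 + 7·12 + 1·6 = 5
h_40 = 0·5 + 7·2 + 1·12 = 9
h_41 = 0·9 + 7·5 + 1·2 = 3
h_42 = 0·3 + 7·9 + 1·5 = 0
h_43 = 0·0 + 7·3 + 1·9 = 13
h_44 = 0·13 + 7·0 + 1·3 = 3
h_45 = 0·3 + 7·13 + 1·0 = 6
h_46 = 0·6 + 7·3 + 1·13 = 0
h_47 = 0·0 + 7·6 + 1·3 = 11
h_48 = 0·11 + 7·0 + 1·6 = 6
h_49 = 0·6 + 7·11 + 1·0 = 9
h_50 = 0·9 + 7·6 + 1·11 = 2
h_51 = 0·2 + 7·9 + 1·6 = 1
h_52 = 0·1 + 7·2 + 1·9 = 6
h_53 = 0·6 + 7·1 + 1·2 = 9
h_54 = 0·9 + 7·6 + 1·1 = 9
h_55 = 0·9 + 7·9 + 1·6 = 1
h_56 = 0·1 + 7·9 + 1·9 = 4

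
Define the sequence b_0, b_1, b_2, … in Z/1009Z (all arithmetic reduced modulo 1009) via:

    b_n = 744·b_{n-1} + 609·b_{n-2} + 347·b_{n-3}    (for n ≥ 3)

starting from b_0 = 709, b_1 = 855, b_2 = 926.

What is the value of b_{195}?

122

b_3 = 744·926 + 609·855 + 347·709 = 684
b_4 = 744·684 + 609·926 + 347·855 = 302
b_5 = 744·302 + 609·684 + 347·926 = 989
b_6 = 744·989 + 609·302 + 347·684 = 768
b_7 = 744·768 + 609·989 + 347·302 = 84
b_8 = 744·84 + 609·768 + 347·989 = 606
Continuing the recurrence:
  b_9 = 667;  b_10 = 476;  b_11 = 980;  b_12 = 302;  b_13 = 887;  b_14 = 349
  b_15 = 569;  b_16 = 251;  b_17 = 536;  b_18 = 408;  b_19 = 683;  b_20 = 210
  b_21 = 400;  b_22 = 587;  b_23 = 484;  b_24 = 747;  b_25 = 817;  b_26 = 748
  b_27 = 565;  b_28 = 50;  b_29 = 126;  b_30 = 396;  b_31 = 243;  b_32 = 529
  b_33 = 927;  b_34 = 396;  b_35 = 433;  b_36 = 92;  b_37 = 372;  b_38 = 745
  b_39 = 507;  b_40 = 438;  b_41 = 185;  b_42 = 136;  b_43 = 577;  b_44 = 168
  b_45 = 915;  b_46 = 525;  b_47 = 158;  b_48 = 50;  b_49 = 789;  b_50 = 298
  b_51 = 146;  b_52 = 867;  b_53 = 907;  b_54 = 295;  b_55 = 125;  b_56 = 146
  b_57 = 558;  b_58 = 563;  b_59 = 138;  b_60 = 468;  b_61 = 1006;  b_62 = 723
  b_63 = 253;  b_64 = 909;  b_65 = 615;  b_66 = 131;  b_67 = 402;  b_68 = 998
  b_69 = 580;  b_70 = 284;  b_71 = 704;  b_72 = 991;  b_73 = 311;  b_74 = 570
  b_75 = 824;  b_76 = 581;  b_77 = 781;  b_78 = 940;  b_79 = 320;  b_80 = 908
  b_81 = 947;  b_82 = 376;  b_83 = 94;  b_84 = 940;  b_85 = 167;  b_86 = 828
  b_87 = 609;  b_88 = 243;  b_89 = 510;  b_90 = 162;  b_91 = 849;  b_92 = 193
  b_93 = 457;  b_94 = 443;  b_95 = 864;  b_96 = 633;  b_97 = 589;  b_98 = 504
  b_99 = 832;  b_100 = 247;  b_101 = 631;  b_102 = 491;  b_103 = 849;  b_104 = 381
  b_105 = 224;  b_106 = 105;  b_107 = 656;  b_108 = 121;  b_109 = 274;  b_110 = 677
  b_111 = 187;  b_112 = 739;  b_113 = 608;  b_114 = 670;  b_115 = 150;  b_116 = 90
  b_117 = 317;  b_118 = 657;  b_119 = 737;  b_120 = 1008;  b_121 = 38;  b_122 = 882
  b_123 = 955;  b_124 = 603;  b_125 = 365;  b_126 = 523;  b_127 = 321;  b_128 = 893
  b_129 = 74;  b_130 = 953;  b_131 = 483;  b_132 = 803;  b_133 = 371;  b_134 = 336
  b_135 = 841;  b_136 = 515;  b_137 = 903;  b_138 = 909;  b_139 = 400;  b_140 = 136
  b_141 = 321;  b_142 = 344;  b_143 = 171;  b_144 = 111;  b_145 = 364;  b_146 = 206
  b_147 = 776;  b_148 = 717;  b_149 = 911;  b_150 = 370;  b_151 = 257;  b_152 = 121
  b_153 = 588;  b_154 = 994;  b_155 = 454;  b_156 = 934;  b_157 = 564;  b_158 = 745
  b_159 = 964;  b_160 = 443;  b_161 = 707;  b_162 = 223;  b_163 = 509;  b_164 = 55
  b_165 = 466;  b_166 = 863;  b_167 = 527;  b_168 = 736;  b_169 = 575;  b_170 = 452
  b_171 = 458;  b_172 = 273;  b_173 = 181;  b_174 = 752;  b_175 = 635;  b_176 = 359
  b_177 = 601;  b_178 = 218;  b_179 = 960;  b_180 = 135;  b_181 = 949;  b_182 = 392
  b_183 = 262;  b_184 = 155;  b_185 = 239;  b_186 = 894;  b_187 = 768;  b_188 = 79
  b_189 = 245;  b_190 = 459;  b_191 = 497;  b_192 = 771;  b_193 = 336
b_194 = 744·336 + 609·771 + 347·497 = 26
b_195 = 744·26 + 609·336 + 347·771 = 122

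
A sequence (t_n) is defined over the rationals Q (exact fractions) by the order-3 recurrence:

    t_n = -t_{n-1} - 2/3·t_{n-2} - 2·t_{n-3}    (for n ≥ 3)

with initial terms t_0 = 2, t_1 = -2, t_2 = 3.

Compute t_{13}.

-173813/729

t_3 = -1·3 + -2/3·-2 + -2·2 = -17/3
t_4 = -1·-17/3 + -2/3·3 + -2·-2 = 23/3
t_5 = -1·23/3 + -2/3·-17/3 + -2·3 = -89/9
t_6 = -1·-89/9 + -2/3·23/3 + -2·-17/3 = 145/9
t_7 = -1·145/9 + -2/3·-89/9 + -2·23/3 = -671/27
t_8 = -1·-671/27 + -2/3·145/9 + -2·-89/9 = 305/9
t_9 = -1·305/9 + -2/3·-671/27 + -2·145/9 = -4013/81
t_10 = -1·-4013/81 + -2/3·305/9 + -2·-671/27 = 6209/81
t_11 = -1·6209/81 + -2/3·-4013/81 + -2·305/9 = -27071/243
t_12 = -1·-27071/243 + -2/3·6209/81 + -2·-4013/81 = 38731/243
t_13 = -1·38731/243 + -2/3·-27071/243 + -2·6209/81 = -173813/729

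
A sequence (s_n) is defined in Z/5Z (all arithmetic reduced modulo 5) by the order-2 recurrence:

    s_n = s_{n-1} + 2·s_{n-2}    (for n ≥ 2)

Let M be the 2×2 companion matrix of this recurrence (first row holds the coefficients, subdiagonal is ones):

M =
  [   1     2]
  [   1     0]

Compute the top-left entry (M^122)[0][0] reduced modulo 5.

(M^122)[0][0] is the top entry after applying M 122 times to the unit state (1, 0). Equivalently it is h_{123} for the auxiliary sequence (h_n) obeying the same recurrence with h_1 = 1 and h_i = 0 for 0 ≤ i < 1:
h_2 = 1·1 + 2·0 = 1
h_3 = 1·1 + 2·1 = 3
h_4 = 1·3 + 2·1 = 0
h_5 = 1·0 + 2·3 = 1
(h_4, h_5) = (0, 1) = (h_0, h_1), so the sequence has period 4.
123 ≡ 3 (mod 4), hence h_123 = h_3 = 3.

3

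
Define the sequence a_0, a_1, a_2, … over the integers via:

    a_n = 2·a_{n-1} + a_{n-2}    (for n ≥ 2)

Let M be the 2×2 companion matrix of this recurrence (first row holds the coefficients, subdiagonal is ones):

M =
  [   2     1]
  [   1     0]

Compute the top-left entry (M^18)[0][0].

6625109

(M^18)[0][0] is the top entry after applying M 18 times to the unit state (1, 0). Equivalently it is h_{19} for the auxiliary sequence (h_n) obeying the same recurrence with h_1 = 1 and h_i = 0 for 0 ≤ i < 1:
h_2 = 2·1 + 1·0 = 2
h_3 = 2·2 + 1·1 = 5
h_4 = 2·5 + 1·2 = 12
h_5 = 2·12 + 1·5 = 29
h_6 = 2·29 + 1·12 = 70
h_7 = 2·70 + 1·29 = 169
h_8 = 2·169 + 1·70 = 408
h_9 = 2·408 + 1·169 = 985
h_10 = 2·985 + 1·408 = 2378
h_11 = 2·2378 + 1·985 = 5741
h_12 = 2·5741 + 1·2378 = 13860
h_13 = 2·13860 + 1·5741 = 33461
h_14 = 2·33461 + 1·13860 = 80782
h_15 = 2·80782 + 1·33461 = 195025
h_16 = 2·195025 + 1·80782 = 470832
h_17 = 2·470832 + 1·195025 = 1136689
h_18 = 2·1136689 + 1·470832 = 2744210
h_19 = 2·2744210 + 1·1136689 = 6625109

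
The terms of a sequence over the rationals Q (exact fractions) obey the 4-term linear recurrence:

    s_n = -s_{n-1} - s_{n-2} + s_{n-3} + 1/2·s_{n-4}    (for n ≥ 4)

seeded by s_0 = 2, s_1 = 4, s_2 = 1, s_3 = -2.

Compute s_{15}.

-635/8

s_4 = -1·-2 + -1·1 + 1·4 + 1/2·2 = 6
s_5 = -1·6 + -1·-2 + 1·1 + 1/2·4 = -1
s_6 = -1·-1 + -1·6 + 1·-2 + 1/2·1 = -13/2
s_7 = -1·-13/2 + -1·-1 + 1·6 + 1/2·-2 = 25/2
s_8 = -1·25/2 + -1·-13/2 + 1·-1 + 1/2·6 = -4
s_9 = -1·-4 + -1·25/2 + 1·-13/2 + 1/2·-1 = -31/2
s_10 = -1·-31/2 + -1·-4 + 1·25/2 + 1/2·-13/2 = 115/4
s_11 = -1·115/4 + -1·-31/2 + 1·-4 + 1/2·25/2 = -11
s_12 = -1·-11 + -1·115/4 + 1·-31/2 + 1/2·-4 = -141/4
s_13 = -1·-141/4 + -1·-11 + 1·115/4 + 1/2·-31/2 = 269/4
s_14 = -1·269/4 + -1·-141/4 + 1·-11 + 1/2·115/4 = -229/8
s_15 = -1·-229/8 + -1·269/4 + 1·-141/4 + 1/2·-11 = -635/8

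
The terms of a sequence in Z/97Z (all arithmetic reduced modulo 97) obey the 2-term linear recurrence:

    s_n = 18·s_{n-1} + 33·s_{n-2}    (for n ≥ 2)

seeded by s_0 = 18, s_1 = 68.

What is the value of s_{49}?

50

s_2 = 18·68 + 33·18 = 72
s_3 = 18·72 + 33·68 = 48
s_4 = 18·48 + 33·72 = 39
s_5 = 18·39 + 33·48 = 55
s_6 = 18·55 + 33·39 = 46
s_7 = 18·46 + 33·55 = 24
s_8 = 18·24 + 33·46 = 10
s_9 = 18·10 + 33·24 = 2
s_10 = 18·2 + 33·10 = 75
s_11 = 18·75 + 33·2 = 58
s_12 = 18·58 + 33·75 = 27
s_13 = 18·27 + 33·58 = 72
s_14 = 18·72 + 33·27 = 53
s_15 = 18·53 + 33·72 = 32
s_16 = 18·32 + 33·53 = 94
s_17 = 18·94 + 33·32 = 32
s_18 = 18·32 + 33·94 = 89
s_19 = 18·89 + 33·32 = 39
s_20 = 18·39 + 33·89 = 50
s_21 = 18·50 + 33·39 = 53
s_22 = 18·53 + 33·50 = 82
s_23 = 18·82 + 33·53 = 24
s_24 = 18·24 + 33·82 = 34
s_25 = 18·34 + 33·24 = 46
s_26 = 18·46 + 33·34 = 10
s_27 = 18·10 + 33·46 = 49
s_28 = 18·49 + 33·10 = 48
s_29 = 18·48 + 33·49 = 56
s_30 = 18·56 + 33·48 = 70
s_31 = 18·70 + 33·56 = 4
s_32 = 18·4 + 33·70 = 54
s_33 = 18·54 + 33·4 = 37
s_34 = 18·37 + 33·54 = 23
s_35 = 18·23 + 33·37 = 83
s_36 = 18·83 + 33·23 = 22
s_37 = 18·22 + 33·83 = 31
s_38 = 18·31 + 33·22 = 23
s_39 = 18·23 + 33·31 = 79
s_40 = 18·79 + 33·23 = 47
s_41 = 18·47 + 33·79 = 58
s_42 = 18·58 + 33·47 = 73
s_43 = 18·73 + 33·58 = 27
s_44 = 18·27 + 33·73 = 82
s_45 = 18·82 + 33·27 = 39
s_46 = 18·39 + 33·82 = 13
s_47 = 18·13 + 33·39 = 66
s_48 = 18·66 + 33·13 = 65
s_49 = 18·65 + 33·66 = 50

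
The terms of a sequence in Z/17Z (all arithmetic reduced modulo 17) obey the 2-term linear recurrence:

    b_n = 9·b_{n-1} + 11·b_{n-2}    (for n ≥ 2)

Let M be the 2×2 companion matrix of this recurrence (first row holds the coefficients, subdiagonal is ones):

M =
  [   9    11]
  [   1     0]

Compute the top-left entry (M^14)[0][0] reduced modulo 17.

(M^14)[0][0] is the top entry after applying M 14 times to the unit state (1, 0). Equivalently it is h_{15} for the auxiliary sequence (h_n) obeying the same recurrence with h_1 = 1 and h_i = 0 for 0 ≤ i < 1:
h_2 = 9·1 + 11·0 = 9
h_3 = 9·9 + 11·1 = 7
h_4 = 9·7 + 11·9 = 9
h_5 = 9·9 + 11·7 = 5
h_6 = 9·5 + 11·9 = 8
h_7 = 9·8 + 11·5 = 8
h_8 = 9·8 + 11·8 = 7
h_9 = 9·7 + 11·8 = 15
h_10 = 9·15 + 11·7 = 8
h_11 = 9·8 + 11·15 = 16
h_12 = 9·16 + 11·8 = 11
h_13 = 9·11 + 11·16 = 3
h_14 = 9·3 + 11·11 = 12
h_15 = 9·12 + 11·3 = 5

5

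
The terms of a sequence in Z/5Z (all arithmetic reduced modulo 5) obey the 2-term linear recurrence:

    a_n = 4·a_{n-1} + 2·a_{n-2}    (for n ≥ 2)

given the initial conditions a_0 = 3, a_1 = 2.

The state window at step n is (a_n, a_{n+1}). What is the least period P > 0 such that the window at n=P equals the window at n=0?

n=0: window = (3, 2)
n=1: window = (2, 4)
n=2: window = (4, 0)
n=3: window = (0, 3)
n=4: window = (3, 2)
window at n=4 equals window at n=0 → period = 4

4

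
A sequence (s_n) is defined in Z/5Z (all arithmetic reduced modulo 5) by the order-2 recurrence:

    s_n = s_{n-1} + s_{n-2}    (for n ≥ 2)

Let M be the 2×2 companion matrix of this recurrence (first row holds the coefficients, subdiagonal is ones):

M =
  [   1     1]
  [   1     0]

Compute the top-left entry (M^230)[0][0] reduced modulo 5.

4

(M^230)[0][0] is the top entry after applying M 230 times to the unit state (1, 0). Equivalently it is h_{231} for the auxiliary sequence (h_n) obeying the same recurrence with h_1 = 1 and h_i = 0 for 0 ≤ i < 1:
h_2 = 1·1 + 1·0 = 1
h_3 = 1·1 + 1·1 = 2
h_4 = 1·2 + 1·1 = 3
h_5 = 1·3 + 1·2 = 0
h_6 = 1·0 + 1·3 = 3
h_7 = 1·3 + 1·0 = 3
h_8 = 1·3 + 1·3 = 1
h_9 = 1·1 + 1·3 = 4
h_10 = 1·4 + 1·1 = 0
h_11 = 1·0 + 1·4 = 4
h_12 = 1·4 + 1·0 = 4
h_13 = 1·4 + 1·4 = 3
h_14 = 1·3 + 1·4 = 2
h_15 = 1·2 + 1·3 = 0
h_16 = 1·0 + 1·2 = 2
h_17 = 1·2 + 1·0 = 2
h_18 = 1·2 + 1·2 = 4
h_19 = 1·4 + 1·2 = 1
h_20 = 1·1 + 1·4 = 0
h_21 = 1·0 + 1·1 = 1
(h_20, h_21) = (0, 1) = (h_0, h_1), so the sequence has period 20.
231 ≡ 11 (mod 20), hence h_231 = h_11 = 4.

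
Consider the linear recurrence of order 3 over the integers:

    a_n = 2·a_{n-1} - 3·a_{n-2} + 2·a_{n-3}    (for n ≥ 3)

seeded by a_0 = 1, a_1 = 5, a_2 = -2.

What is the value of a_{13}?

a_3 = 2·-2 + -3·5 + 2·1 = -17
a_4 = 2·-17 + -3·-2 + 2·5 = -18
a_5 = 2·-18 + -3·-17 + 2·-2 = 11
a_6 = 2·11 + -3·-18 + 2·-17 = 42
a_7 = 2·42 + -3·11 + 2·-18 = 15
a_8 = 2·15 + -3·42 + 2·11 = -74
a_9 = 2·-74 + -3·15 + 2·42 = -109
a_10 = 2·-109 + -3·-74 + 2·15 = 34
a_11 = 2·34 + -3·-109 + 2·-74 = 247
a_12 = 2·247 + -3·34 + 2·-109 = 174
a_13 = 2·174 + -3·247 + 2·34 = -325

-325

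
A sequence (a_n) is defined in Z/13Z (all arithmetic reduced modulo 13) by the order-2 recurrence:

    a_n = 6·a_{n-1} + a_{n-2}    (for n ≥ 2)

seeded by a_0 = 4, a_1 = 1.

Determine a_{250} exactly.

a_2 = 6·1 + 1·4 = 10
a_3 = 6·10 + 1·1 = 9
a_4 = 6·9 + 1·10 = 12
a_5 = 6·12 + 1·9 = 3
a_6 = 6·3 + 1·12 = 4
a_7 = 6·4 + 1·3 = 1
(a_6, a_7) = (4, 1) = (a_0, a_1), so the sequence has period 6.
250 ≡ 4 (mod 6), hence a_250 = a_4 = 12.

12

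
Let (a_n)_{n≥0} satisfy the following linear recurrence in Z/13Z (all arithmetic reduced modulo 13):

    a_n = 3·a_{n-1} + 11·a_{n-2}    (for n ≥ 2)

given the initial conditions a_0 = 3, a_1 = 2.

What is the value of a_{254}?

0

a_2 = 3·2 + 11·3 = 0
a_3 = 3·0 + 11·2 = 9
a_4 = 3·9 + 11·0 = 1
a_5 = 3·1 + 11·9 = 11
a_6 = 3·11 + 11·1 = 5
a_7 = 3·5 + 11·11 = 6
a_8 = 3·6 + 11·5 = 8
a_9 = 3·8 + 11·6 = 12
a_10 = 3·12 + 11·8 = 7
a_11 = 3·7 + 11·12 = 10
a_12 = 3·10 + 11·7 = 3
a_13 = 3·3 + 11·10 = 2
(a_12, a_13) = (3, 2) = (a_0, a_1), so the sequence has period 12.
254 ≡ 2 (mod 12), hence a_254 = a_2 = 0.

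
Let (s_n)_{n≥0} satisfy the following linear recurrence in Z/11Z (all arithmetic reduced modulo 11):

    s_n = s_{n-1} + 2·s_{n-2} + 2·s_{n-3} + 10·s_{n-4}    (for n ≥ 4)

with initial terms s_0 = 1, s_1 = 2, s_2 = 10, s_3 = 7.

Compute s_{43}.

0

s_4 = 1·7 + 2·10 + 2·2 + 10·1 = 8
s_5 = 1·8 + 2·7 + 2·10 + 10·2 = 7
s_6 = 1·7 + 2·8 + 2·7 + 10·10 = 5
s_7 = 1·5 + 2·7 + 2·8 + 10·7 = 6
s_8 = 1·6 + 2·5 + 2·7 + 10·8 = 0
s_9 = 1·0 + 2·6 + 2·5 + 10·7 = 4
s_10 = 1·4 + 2·0 + 2·6 + 10·5 = 0
s_11 = 1·0 + 2·4 + 2·0 + 10·6 = 2
s_12 = 1·2 + 2·0 + 2·4 + 10·0 = 10
s_13 = 1·10 + 2·2 + 2·0 + 10·4 = 10
s_14 = 1·10 + 2·10 + 2·2 + 10·0 = 1
s_15 = 1·1 + 2·10 + 2·10 + 10·2 = 6
s_16 = 1·6 + 2·1 + 2·10 + 10·10 = 7
s_17 = 1·7 + 2·6 + 2·1 + 10·10 = 0
s_18 = 1·0 + 2·7 + 2·6 + 10·1 = 3
s_19 = 1·3 + 2·0 + 2·7 + 10·6 = 0
s_20 = 1·0 + 2·3 + 2·0 + 10·7 = 10
s_21 = 1·10 + 2·0 + 2·3 + 10·0 = 5
s_22 = 1·5 + 2·10 + 2·0 + 10·3 = 0
s_23 = 1·0 + 2·5 + 2·10 + 10·0 = 8
s_24 = 1·8 + 2·0 + 2·5 + 10·10 = 8
s_25 = 1·8 + 2·8 + 2·0 + 10·5 = 8
s_26 = 1·8 + 2·8 + 2·8 + 10·0 = 7
s_27 = 1·7 + 2·8 + 2·8 + 10·8 = 9
s_28 = 1·9 + 2·7 + 2·8 + 10·8 = 9
s_29 = 1·9 + 2·9 + 2·7 + 10·8 = 0
s_30 = 1·0 + 2·9 + 2·9 + 10·7 = 7
s_31 = 1·7 + 2·0 + 2·9 + 10·9 = 5
s_32 = 1·5 + 2·7 + 2·0 + 10·9 = 10
s_33 = 1·10 + 2·5 + 2·7 + 10·0 = 1
s_34 = 1·1 + 2·10 + 2·5 + 10·7 = 2
s_35 = 1·2 + 2·1 + 2·10 + 10·5 = 8
s_36 = 1·8 + 2·2 + 2·1 + 10·10 = 4
s_37 = 1·4 + 2·8 + 2·2 + 10·1 = 1
s_38 = 1·1 + 2·4 + 2·8 + 10·2 = 1
s_39 = 1·1 + 2·1 + 2·4 + 10·8 = 3
s_40 = 1·3 + 2·1 + 2·1 + 10·4 = 3
s_41 = 1·3 + 2·3 + 2·1 + 10·1 = 10
s_42 = 1·10 + 2·3 + 2·3 + 10·1 = 10
s_43 = 1·10 + 2·10 + 2·3 + 10·3 = 0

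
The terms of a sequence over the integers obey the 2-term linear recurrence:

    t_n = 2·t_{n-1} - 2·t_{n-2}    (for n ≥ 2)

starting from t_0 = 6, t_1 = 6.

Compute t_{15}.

768

t_2 = 2·6 + -2·6 = 0
t_3 = 2·0 + -2·6 = -12
t_4 = 2·-12 + -2·0 = -24
t_5 = 2·-24 + -2·-12 = -24
t_6 = 2·-24 + -2·-24 = 0
t_7 = 2·0 + -2·-24 = 48
t_8 = 2·48 + -2·0 = 96
t_9 = 2·96 + -2·48 = 96
t_10 = 2·96 + -2·96 = 0
t_11 = 2·0 + -2·96 = -192
t_12 = 2·-192 + -2·0 = -384
t_13 = 2·-384 + -2·-192 = -384
t_14 = 2·-384 + -2·-384 = 0
t_15 = 2·0 + -2·-384 = 768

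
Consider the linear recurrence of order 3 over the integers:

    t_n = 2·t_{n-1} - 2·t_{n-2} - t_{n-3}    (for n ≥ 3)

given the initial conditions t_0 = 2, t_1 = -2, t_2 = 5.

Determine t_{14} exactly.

-2683

t_3 = 2·5 + -2·-2 + -1·2 = 12
t_4 = 2·12 + -2·5 + -1·-2 = 16
t_5 = 2·16 + -2·12 + -1·5 = 3
t_6 = 2·3 + -2·16 + -1·12 = -38
t_7 = 2·-38 + -2·3 + -1·16 = -98
t_8 = 2·-98 + -2·-38 + -1·3 = -123
t_9 = 2·-123 + -2·-98 + -1·-38 = -12
t_10 = 2·-12 + -2·-123 + -1·-98 = 320
t_11 = 2·320 + -2·-12 + -1·-123 = 787
t_12 = 2·787 + -2·320 + -1·-12 = 946
t_13 = 2·946 + -2·787 + -1·320 = -2
t_14 = 2·-2 + -2·946 + -1·787 = -2683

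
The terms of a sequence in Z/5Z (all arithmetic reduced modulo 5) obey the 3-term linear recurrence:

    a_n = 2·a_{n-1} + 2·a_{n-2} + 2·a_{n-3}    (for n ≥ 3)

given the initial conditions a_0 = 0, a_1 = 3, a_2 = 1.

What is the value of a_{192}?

0

a_3 = 2·1 + 2·3 + 2·0 = 3
a_4 = 2·3 + 2·1 + 2·3 = 4
a_5 = 2·4 + 2·3 + 2·1 = 1
a_6 = 2·1 + 2·4 + 2·3 = 1
a_7 = 2·1 + 2·1 + 2·4 = 2
a_8 = 2·2 + 2·1 + 2·1 = 3
a_9 = 2·3 + 2·2 + 2·1 = 2
a_10 = 2·2 + 2·3 + 2·2 = 4
a_11 = 2·4 + 2·2 + 2·3 = 3
a_12 = 2·3 + 2·4 + 2·2 = 3
a_13 = 2·3 + 2·3 + 2·4 = 0
a_14 = 2·0 + 2·3 + 2·3 = 2
a_15 = 2·2 + 2·0 + 2·3 = 0
a_16 = 2·0 + 2·2 + 2·0 = 4
a_17 = 2·4 + 2·0 + 2·2 = 2
a_18 = 2·2 + 2·4 + 2·0 = 2
a_19 = 2·2 + 2·2 + 2·4 = 1
a_20 = 2·1 + 2·2 + 2·2 = 0
a_21 = 2·0 + 2·1 + 2·2 = 1
a_22 = 2·1 + 2·0 + 2·1 = 4
a_23 = 2·4 + 2·1 + 2·0 = 0
a_24 = 2·0 + 2·4 + 2·1 = 0
a_25 = 2·0 + 2·0 + 2·4 = 3
a_26 = 2·3 + 2·0 + 2·0 = 1
(a_24, a_25, a_26) = (0, 3, 1) = (a_0, a_1, a_2), so the sequence has period 24.
192 ≡ 0 (mod 24), hence a_192 = a_0 = 0.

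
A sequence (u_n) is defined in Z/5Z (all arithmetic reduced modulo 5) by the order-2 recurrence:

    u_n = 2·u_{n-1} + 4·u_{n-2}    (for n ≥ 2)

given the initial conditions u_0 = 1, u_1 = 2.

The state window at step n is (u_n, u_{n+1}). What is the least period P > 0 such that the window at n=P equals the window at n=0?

5

n=0: window = (1, 2)
n=1: window = (2, 3)
n=2: window = (3, 4)
n=3: window = (4, 0)
n=4: window = (0, 1)
n=5: window = (1, 2)
window at n=5 equals window at n=0 → period = 5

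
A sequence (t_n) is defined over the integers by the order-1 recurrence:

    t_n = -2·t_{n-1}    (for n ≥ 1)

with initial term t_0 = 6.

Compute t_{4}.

96

t_1 = -2·6 = -12
t_2 = -2·-12 = 24
t_3 = -2·24 = -48
t_4 = -2·-48 = 96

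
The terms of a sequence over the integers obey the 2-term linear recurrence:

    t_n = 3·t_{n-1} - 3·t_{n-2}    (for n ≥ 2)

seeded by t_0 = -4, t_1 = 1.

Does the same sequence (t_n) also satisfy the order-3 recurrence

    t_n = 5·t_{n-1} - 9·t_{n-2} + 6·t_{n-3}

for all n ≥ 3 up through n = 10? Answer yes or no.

Terms t_0..t_10: -4, 1, 15, 42, 81, 117, 108, -27, -405, -1134, -2187
n=3: candidate gives 42, actual t_3 = 42 ✓
n=4: candidate gives 81, actual t_4 = 81 ✓
n=5: candidate gives 117, actual t_5 = 117 ✓
n=6: candidate gives 108, actual t_6 = 108 ✓
n=7: candidate gives -27, actual t_7 = -27 ✓
n=8: candidate gives -405, actual t_8 = -405 ✓
n=9: candidate gives -1134, actual t_9 = -1134 ✓
n=10: candidate gives -2187, actual t_10 = -2187 ✓

yes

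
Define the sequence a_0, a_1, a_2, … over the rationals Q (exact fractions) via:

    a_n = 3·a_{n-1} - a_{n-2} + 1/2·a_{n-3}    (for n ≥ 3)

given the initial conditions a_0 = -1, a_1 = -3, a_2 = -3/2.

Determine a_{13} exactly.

a_3 = 3·-3/2 + -1·-3 + 1/2·-1 = -2
a_4 = 3·-2 + -1·-3/2 + 1/2·-3 = -6
a_5 = 3·-6 + -1·-2 + 1/2·-3/2 = -67/4
a_6 = 3·-67/4 + -1·-6 + 1/2·-2 = -181/4
a_7 = 3·-181/4 + -1·-67/4 + 1/2·-6 = -122
a_8 = 3·-122 + -1·-181/4 + 1/2·-67/4 = -2633/8
a_9 = 3·-2633/8 + -1·-122 + 1/2·-181/4 = -888
a_10 = 3·-888 + -1·-2633/8 + 1/2·-122 = -19167/8
a_11 = 3·-19167/8 + -1·-888 + 1/2·-2633/8 = -103427/16
a_12 = 3·-103427/16 + -1·-19167/8 + 1/2·-888 = -279051/16
a_13 = 3·-279051/16 + -1·-103427/16 + 1/2·-19167/8 = -752893/16

-752893/16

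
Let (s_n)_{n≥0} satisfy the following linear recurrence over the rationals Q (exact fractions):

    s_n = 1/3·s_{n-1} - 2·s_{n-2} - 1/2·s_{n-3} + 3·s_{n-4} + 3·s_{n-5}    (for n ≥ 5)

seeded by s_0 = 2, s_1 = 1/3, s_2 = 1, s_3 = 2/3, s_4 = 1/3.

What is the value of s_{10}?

260933/4374

s_5 = 1/3·1/3 + -2·2/3 + -1/2·1 + 3·1/3 + 3·2 = 95/18
s_6 = 1/3·95/18 + -2·1/3 + -1/2·2/3 + 3·1 + 3·1/3 = 257/54
s_7 = 1/3·257/54 + -2·95/18 + -1/2·1/3 + 3·2/3 + 3·1 = -335/81
s_8 = 1/3·-335/81 + -2·257/54 + -1/2·95/18 + 3·1/3 + 3·2/3 = -10241/972
s_9 = 1/3·-10241/972 + -2·-335/81 + -1/2·257/54 + 3·95/18 + 3·1/3 = 28013/1458
s_10 = 1/3·28013/1458 + -2·-10241/972 + -1/2·-335/81 + 3·257/54 + 3·95/18 = 260933/4374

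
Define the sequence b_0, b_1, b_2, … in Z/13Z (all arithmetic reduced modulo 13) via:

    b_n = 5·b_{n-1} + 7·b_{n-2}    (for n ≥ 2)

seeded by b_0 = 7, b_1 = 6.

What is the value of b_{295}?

b_2 = 5·6 + 7·7 = 1
b_3 = 5·1 + 7·6 = 8
b_4 = 5·8 + 7·1 = 8
b_5 = 5·8 + 7·8 = 5
b_6 = 5·5 + 7·8 = 3
b_7 = 5·3 + 7·5 = 11
b_8 = 5·11 + 7·3 = 11
b_9 = 5·11 + 7·11 = 2
b_10 = 5·2 + 7·11 = 9
b_11 = 5·9 + 7·2 = 7
b_12 = 5·7 + 7·9 = 7
b_13 = 5·7 + 7·7 = 6
(b_12, b_13) = (7, 6) = (b_0, b_1), so the sequence has period 12.
295 ≡ 7 (mod 12), hence b_295 = b_7 = 11.

11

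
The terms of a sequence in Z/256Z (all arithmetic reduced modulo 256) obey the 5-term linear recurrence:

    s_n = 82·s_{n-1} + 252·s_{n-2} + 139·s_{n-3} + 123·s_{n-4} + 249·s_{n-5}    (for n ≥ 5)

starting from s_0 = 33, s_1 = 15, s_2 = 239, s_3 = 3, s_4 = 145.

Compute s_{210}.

s_5 = 82·145 + 252·3 + 139·239 + 123·15 + 249·33 = 121
s_6 = 82·121 + 252·145 + 139·3 + 123·239 + 249·15 = 139
s_7 = 82·139 + 252·121 + 139·145 + 123·3 + 249·239 = 69
s_8 = 82·69 + 252·139 + 139·121 + 123·145 + 249·3 = 55
s_9 = 82·55 + 252·69 + 139·139 + 123·121 + 249·145 = 47
s_10 = 82·47 + 252·55 + 139·69 + 123·139 + 249·121 = 35
Continuing the recurrence:
  s_11 = 177;  s_12 = 53;  s_13 = 75;  s_14 = 213;  s_15 = 235;  s_16 = 75
  s_17 = 151;  s_18 = 21;  s_19 = 45;  s_20 = 175;  s_21 = 65;  s_22 = 123
  s_23 = 115;  s_24 = 15;  s_25 = 61;  s_26 = 17;  s_27 = 135;  s_28 = 41
  s_29 = 39;  s_30 = 167;  s_31 = 139;  s_32 = 25;  s_33 = 33;  s_34 = 211
  s_35 = 221;  s_36 = 159;  s_37 = 55;  s_38 = 155;  s_39 = 137;  s_40 = 173
  s_41 = 131;  s_42 = 157;  s_43 = 195;  s_44 = 131;  s_45 = 95;  s_46 = 29
  s_47 = 85;  s_48 = 247;  s_49 = 153;  s_50 = 163;  s_51 = 251;  s_52 = 71
  s_53 = 21;  s_54 = 9;  s_55 = 63;  s_56 = 177;  s_57 = 191;  s_58 = 95
  s_59 = 147;  s_60 = 161;  s_61 = 201;  s_62 = 27;  s_63 = 245;  s_64 = 135
  s_65 = 63;  s_66 = 147;  s_67 = 97;  s_68 = 37;  s_69 = 187;  s_70 = 229
  s_71 = 27;  s_72 = 187;  s_73 = 167;  s_74 = 37;  s_75 = 125;  s_76 = 63
  s_77 = 113;  s_78 = 75;  s_79 = 131;  s_80 = 255;  s_81 = 237;  s_82 = 1
  s_83 = 247;  s_84 = 185;  s_85 = 215;  s_86 = 23;  s_87 = 27;  s_88 = 41
  s_89 = 113;  s_90 = 99;  s_91 = 141;  s_92 = 239;  s_93 = 71;  s_94 = 11
  s_95 = 57;  s_96 = 157;  s_97 = 243;  s_98 = 173;  s_99 = 243;  s_100 = 243
  s_101 = 111;  s_102 = 45;  s_103 = 165;  s_104 = 135;  s_105 = 201;  s_106 = 115
  s_107 = 11;  s_108 = 55;  s_109 = 197;  s_110 = 249;  s_111 = 175;  s_112 = 65
  s_113 = 111;  s_114 = 207;  s_115 = 35;  s_116 = 177;  s_117 = 25;  s_118 = 171
  s_119 = 165;  s_120 = 215;  s_121 = 79;  s_122 = 3;  s_123 = 17;  s_124 = 21
  s_125 = 43;  s_126 = 245;  s_127 = 75;  s_128 = 43;  s_129 = 183;  s_130 = 53
  s_131 = 205;  s_132 = 207;  s_133 = 161;  s_134 = 27;  s_135 = 147;  s_136 = 239
  s_137 = 157;  s_138 = 241;  s_139 = 103;  s_140 = 73;  s_141 = 135;  s_142 = 135
  s_143 = 171;  s_144 = 57;  s_145 = 193;  s_146 = 243;  s_147 = 61;  s_148 = 63
  s_149 = 87;  s_150 = 123;  s_151 = 233;  s_152 = 141;  s_153 = 99;  s_154 = 189
  s_155 = 35;  s_156 = 99;  s_157 = 127;  s_158 = 61;  s_159 = 245;  s_160 = 23
  s_161 = 249;  s_162 = 67;  s_163 = 27;  s_164 = 39;  s_165 = 117;  s_166 = 233
  s_167 = 31;  s_168 = 209;  s_169 = 31;  s_170 = 63;  s_171 = 179;  s_172 = 193
  s_173 = 105;  s_174 = 59;  s_175 = 85;  s_176 = 39;  s_177 = 95;  s_178 = 115
  s_179 = 193;  s_180 = 5;  s_181 = 155;  s_182 = 5;  s_183 = 123;  s_184 = 155
  s_185 = 199;  s_186 = 69;  s_187 = 29;  s_188 = 95;  s_189 = 209;  s_190 = 235
  s_191 = 163;  s_192 = 223;  s_193 = 77;  s_194 = 225;  s_195 = 215;  s_196 = 217
  s_197 = 55;  s_198 = 247;  s_199 = 59;  s_200 = 73;  s_201 = 17;  s_202 = 131
  s_203 = 237;  s_204 = 143;  s_205 = 103;  s_206 = 235;  s_207 = 153;  s_208 = 125
s_209 = 82·125 + 252·153 + 139·235 + 123·103 + 249·143 = 211
s_210 = 82·211 + 252·125 + 139·153 + 123·235 + 249·103 = 205

205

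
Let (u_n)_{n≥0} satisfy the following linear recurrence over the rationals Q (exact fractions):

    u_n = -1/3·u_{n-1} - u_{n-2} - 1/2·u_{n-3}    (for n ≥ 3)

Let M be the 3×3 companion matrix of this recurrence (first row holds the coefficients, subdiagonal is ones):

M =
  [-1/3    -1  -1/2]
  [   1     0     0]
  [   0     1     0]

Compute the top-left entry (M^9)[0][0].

(M^9)[0][0] is the top entry after applying M 9 times to the unit state (1, 0, 0). Equivalently it is h_{11} for the auxiliary sequence (h_n) obeying the same recurrence with h_2 = 1 and h_i = 0 for 0 ≤ i < 2:
h_3 = -1/3·1 + -1·0 + -1/2·0 = -1/3
h_4 = -1/3·-1/3 + -1·1 + -1/2·0 = -8/9
h_5 = -1/3·-8/9 + -1·-1/3 + -1/2·1 = 7/54
h_6 = -1/3·7/54 + -1·-8/9 + -1/2·-1/3 = 82/81
h_7 = -1/3·82/81 + -1·7/54 + -1/2·-8/9 = -11/486
h_8 = -1/3·-11/486 + -1·82/81 + -1/2·7/54 = -3119/2916
h_9 = -1/3·-3119/2916 + -1·-11/486 + -1/2·82/81 = -1111/8748
h_10 = -1/3·-1111/8748 + -1·-3119/2916 + -1/2·-11/486 = 29479/26244
h_11 = -1/3·29479/26244 + -1·-1111/8748 + -1/2·-3119/2916 = 45253/157464

45253/157464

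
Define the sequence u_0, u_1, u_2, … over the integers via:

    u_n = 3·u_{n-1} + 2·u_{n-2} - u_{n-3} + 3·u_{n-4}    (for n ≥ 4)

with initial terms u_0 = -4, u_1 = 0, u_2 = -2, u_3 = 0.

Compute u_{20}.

u_4 = 3·0 + 2·-2 + -1·0 + 3·-4 = -16
u_5 = 3·-16 + 2·0 + -1·-2 + 3·0 = -46
u_6 = 3·-46 + 2·-16 + -1·0 + 3·-2 = -176
u_7 = 3·-176 + 2·-46 + -1·-16 + 3·0 = -604
u_8 = 3·-604 + 2·-176 + -1·-46 + 3·-16 = -2166
u_9 = 3·-2166 + 2·-604 + -1·-176 + 3·-46 = -7668
u_10 = 3·-7668 + 2·-2166 + -1·-604 + 3·-176 = -27260
u_11 = 3·-27260 + 2·-7668 + -1·-2166 + 3·-604 = -96762
u_12 = 3·-96762 + 2·-27260 + -1·-7668 + 3·-2166 = -343636
u_13 = 3·-343636 + 2·-96762 + -1·-27260 + 3·-7668 = -1220176
u_14 = 3·-1220176 + 2·-343636 + -1·-96762 + 3·-27260 = -4332818
u_15 = 3·-4332818 + 2·-1220176 + -1·-343636 + 3·-96762 = -15385456
u_16 = 3·-15385456 + 2·-4332818 + -1·-1220176 + 3·-343636 = -54632736
u_17 = 3·-54632736 + 2·-15385456 + -1·-4332818 + 3·-1220176 = -193996830
u_18 = 3·-193996830 + 2·-54632736 + -1·-15385456 + 3·-4332818 = -688868960
u_19 = 3·-688868960 + 2·-193996830 + -1·-54632736 + 3·-15385456 = -2446124172
u_20 = 3·-2446124172 + 2·-688868960 + -1·-193996830 + 3·-54632736 = -8686011814

-8686011814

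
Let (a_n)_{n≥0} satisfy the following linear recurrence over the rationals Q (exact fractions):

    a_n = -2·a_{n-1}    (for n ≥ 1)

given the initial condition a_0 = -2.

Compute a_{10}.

-2048

a_1 = -2·-2 = 4
a_2 = -2·4 = -8
a_3 = -2·-8 = 16
a_4 = -2·16 = -32
a_5 = -2·-32 = 64
a_6 = -2·64 = -128
a_7 = -2·-128 = 256
a_8 = -2·256 = -512
a_9 = -2·-512 = 1024
a_10 = -2·1024 = -2048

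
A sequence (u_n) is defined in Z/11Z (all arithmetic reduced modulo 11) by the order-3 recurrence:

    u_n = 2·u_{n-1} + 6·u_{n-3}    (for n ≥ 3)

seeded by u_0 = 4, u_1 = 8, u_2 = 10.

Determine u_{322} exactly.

u_3 = 2·10 + 0·8 + 6·4 = 0
u_4 = 2·0 + 0·10 + 6·8 = 4
u_5 = 2·4 + 0·0 + 6·10 = 2
u_6 = 2·2 + 0·4 + 6·0 = 4
u_7 = 2·4 + 0·2 + 6·4 = 10
u_8 = 2·10 + 0·4 + 6·2 = 10
u_9 = 2·10 + 0·10 + 6·4 = 0
u_10 = 2·0 + 0·10 + 6·10 = 5
u_11 = 2·5 + 0·0 + 6·10 = 4
u_12 = 2·4 + 0·5 + 6·0 = 8
u_13 = 2·8 + 0·4 + 6·5 = 2
u_14 = 2·2 + 0·8 + 6·4 = 6
u_15 = 2·6 + 0·2 + 6·8 = 5
u_16 = 2·5 + 0·6 + 6·2 = 0
u_17 = 2·0 + 0·5 + 6·6 = 3
u_18 = 2·3 + 0·0 + 6·5 = 3
u_19 = 2·3 + 0·3 + 6·0 = 6
u_20 = 2·6 + 0·3 + 6·3 = 8
u_21 = 2·8 + 0·6 + 6·3 = 1
u_22 = 2·1 + 0·8 + 6·6 = 5
u_23 = 2·5 + 0·1 + 6·8 = 3
u_24 = 2·3 + 0·5 + 6·1 = 1
u_25 = 2·1 + 0·3 + 6·5 = 10
u_26 = 2·10 + 0·1 + 6·3 = 5
u_27 = 2·5 + 0·10 + 6·1 = 5
u_28 = 2·5 + 0·5 + 6·10 = 4
u_29 = 2·4 + 0·5 + 6·5 = 5
u_30 = 2·5 + 0·4 + 6·5 = 7
u_31 = 2·7 + 0·5 + 6·4 = 5
u_32 = 2·5 + 0·7 + 6·5 = 7
u_33 = 2·7 + 0·5 + 6·7 = 1
u_34 = 2·1 + 0·7 + 6·5 = 10
u_35 = 2·10 + 0·1 + 6·7 = 7
u_36 = 2·7 + 0·10 + 6·1 = 9
u_37 = 2·9 + 0·7 + 6·10 = 1
u_38 = 2·1 + 0·9 + 6·7 = 0
u_39 = 2·0 + 0·1 + 6·9 = 10
u_40 = 2·10 + 0·0 + 6·1 = 4
u_41 = 2·4 + 0·10 + 6·0 = 8
u_42 = 2·8 + 0·4 + 6·10 = 10
(u_40, u_41, u_42) = (4, 8, 10) = (u_0, u_1, u_2), so the sequence has period 40.
322 ≡ 2 (mod 40), hence u_322 = u_2 = 10.

10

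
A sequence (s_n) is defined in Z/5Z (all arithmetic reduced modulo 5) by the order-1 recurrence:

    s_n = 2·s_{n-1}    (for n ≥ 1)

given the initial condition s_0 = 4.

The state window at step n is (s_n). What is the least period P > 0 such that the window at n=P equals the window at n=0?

4

n=0: window = (4)
n=1: window = (3)
n=2: window = (1)
n=3: window = (2)
n=4: window = (4)
window at n=4 equals window at n=0 → period = 4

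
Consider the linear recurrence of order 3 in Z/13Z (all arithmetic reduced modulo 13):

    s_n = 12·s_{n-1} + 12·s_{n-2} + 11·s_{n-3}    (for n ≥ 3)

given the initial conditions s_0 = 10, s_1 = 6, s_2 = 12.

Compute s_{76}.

s_3 = 12·12 + 12·6 + 11·10 = 1
s_4 = 12·1 + 12·12 + 11·6 = 1
s_5 = 12·1 + 12·1 + 11·12 = 0
s_6 = 12·0 + 12·1 + 11·1 = 10
s_7 = 12·10 + 12·0 + 11·1 = 1
s_8 = 12·1 + 12·10 + 11·0 = 2
s_9 = 12·2 + 12·1 + 11·10 = 3
s_10 = 12·3 + 12·2 + 11·1 = 6
s_11 = 12·6 + 12·3 + 11·2 = 0
s_12 = 12·0 + 12·6 + 11·3 = 1
s_13 = 12·1 + 12·0 + 11·6 = 0
s_14 = 12·0 + 12·1 + 11·0 = 12
s_15 = 12·12 + 12·0 + 11·1 = 12
s_16 = 12·12 + 12·12 + 11·0 = 2
s_17 = 12·2 + 12·12 + 11·12 = 1
s_18 = 12·1 + 12·2 + 11·12 = 12
s_19 = 12·12 + 12·1 + 11·2 = 9
s_20 = 12·9 + 12·12 + 11·1 = 3
s_21 = 12·3 + 12·9 + 11·12 = 3
s_22 = 12·3 + 12·3 + 11·9 = 2
s_23 = 12·2 + 12·3 + 11·3 = 2
s_24 = 12·2 + 12·2 + 11·3 = 3
s_25 = 12·3 + 12·2 + 11·2 = 4
s_26 = 12·4 + 12·3 + 11·2 = 2
s_27 = 12·2 + 12·4 + 11·3 = 1
s_28 = 12·1 + 12·2 + 11·4 = 2
s_29 = 12·2 + 12·1 + 11·2 = 6
s_30 = 12·6 + 12·2 + 11·1 = 3
s_31 = 12·3 + 12·6 + 11·2 = 0
s_32 = 12·0 + 12·3 + 11·6 = 11
s_33 = 12·11 + 12·0 + 11·3 = 9
s_34 = 12·9 + 12·11 + 11·0 = 6
s_35 = 12·6 + 12·9 + 11·11 = 2
s_36 = 12·2 + 12·6 + 11·9 = 0
s_37 = 12·0 + 12·2 + 11·6 = 12
s_38 = 12·12 + 12·0 + 11·2 = 10
s_39 = 12·10 + 12·12 + 11·0 = 4
s_40 = 12·4 + 12·10 + 11·12 = 1
s_41 = 12·1 + 12·4 + 11·10 = 1
s_42 = 12·1 + 12·1 + 11·4 = 3
s_43 = 12·3 + 12·1 + 11·1 = 7
s_44 = 12·7 + 12·3 + 11·1 = 1
s_45 = 12·1 + 12·7 + 11·3 = 12
s_46 = 12·12 + 12·1 + 11·7 = 12
s_47 = 12·12 + 12·12 + 11·1 = 0
s_48 = 12·0 + 12·12 + 11·12 = 3
s_49 = 12·3 + 12·0 + 11·12 = 12
s_50 = 12·12 + 12·3 + 11·0 = 11
s_51 = 12·11 + 12·12 + 11·3 = 10
s_52 = 12·10 + 12·11 + 11·12 = 7
s_53 = 12·7 + 12·10 + 11·11 = 0
s_54 = 12·0 + 12·7 + 11·10 = 12
s_55 = 12·12 + 12·0 + 11·7 = 0
s_56 = 12·0 + 12·12 + 11·0 = 1
s_57 = 12·1 + 12·0 + 11·12 = 1
s_58 = 12·1 + 12·1 + 11·0 = 11
s_59 = 12·11 + 12·1 + 11·1 = 12
s_60 = 12·12 + 12·11 + 11·1 = 1
s_61 = 12·1 + 12·12 + 11·11 = 4
s_62 = 12·4 + 12·1 + 11·12 = 10
s_63 = 12·10 + 12·4 + 11·1 = 10
s_64 = 12·10 + 12·10 + 11·4 = 11
s_65 = 12·11 + 12·10 + 11·10 = 11
s_66 = 12·11 + 12·11 + 11·10 = 10
s_67 = 12·10 + 12·11 + 11·11 = 9
s_68 = 12·9 + 12·10 + 11·11 = 11
s_69 = 12·11 + 12·9 + 11·10 = 12
s_70 = 12·12 + 12·11 + 11·9 = 11
s_71 = 12·11 + 12·12 + 11·11 = 7
s_72 = 12·7 + 12·11 + 11·12 = 10
s_73 = 12·10 + 12·7 + 11·11 = 0
s_74 = 12·0 + 12·10 + 11·7 = 2
s_75 = 12·2 + 12·0 + 11·10 = 4
s_76 = 12·4 + 12·2 + 11·0 = 7

7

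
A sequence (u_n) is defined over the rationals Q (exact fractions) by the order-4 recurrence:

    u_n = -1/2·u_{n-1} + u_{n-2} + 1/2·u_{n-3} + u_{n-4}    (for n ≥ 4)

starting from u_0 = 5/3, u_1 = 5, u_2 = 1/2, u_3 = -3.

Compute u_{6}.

u_4 = -1/2·-3 + 1·1/2 + 1/2·5 + 1·5/3 = 37/6
u_5 = -1/2·37/6 + 1·-3 + 1/2·1/2 + 1·5 = -5/6
u_6 = -1/2·-5/6 + 1·37/6 + 1/2·-3 + 1·1/2 = 67/12

67/12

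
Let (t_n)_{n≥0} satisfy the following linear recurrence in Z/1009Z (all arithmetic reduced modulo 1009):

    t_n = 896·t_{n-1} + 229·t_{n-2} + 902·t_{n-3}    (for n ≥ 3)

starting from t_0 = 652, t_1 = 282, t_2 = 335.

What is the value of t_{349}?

769

t_3 = 896·335 + 229·282 + 902·652 = 346
t_4 = 896·346 + 229·335 + 902·282 = 380
t_5 = 896·380 + 229·346 + 902·335 = 449
t_6 = 896·449 + 229·380 + 902·346 = 270
t_7 = 896·270 + 229·449 + 902·380 = 372
t_8 = 896·372 + 229·270 + 902·449 = 3
Continuing the recurrence:
  t_9 = 464;  t_10 = 270;  t_11 = 759;  t_12 = 72;  t_13 = 570;  t_14 = 17
  t_15 = 834;  t_16 = 11;  t_17 = 250;  t_18 = 57;  t_19 = 191;  t_20 = 35
  t_21 = 388;  t_22 = 238;  t_23 = 700;  t_24 = 480;  t_25 = 883;  t_26 = 826
  t_27 = 1005;  t_28 = 279;  t_29 = 255;  t_30 = 189;  t_31 = 122;  t_32 = 192
  t_33 = 145;  t_34 = 403;  t_35 = 419;  t_36 = 164;  t_37 = 1001;  t_38 = 690
  t_39 = 523;  t_40 = 885;  t_41 = 418;  t_42 = 588;  t_43 = 168;  t_44 = 312
  t_45 = 840;  t_46 = 930;  t_47 = 409;  t_48 = 189;  t_49 = 37;  t_50 = 382
  t_51 = 579;  t_52 = 939;  t_53 = 745;  t_54 = 281;  t_55 = 37;  t_56 = 633
  t_57 = 714;  t_58 = 785;  t_59 = 7;  t_60 = 667;  t_61 = 650;  t_62 = 851
  t_63 = 489;  t_64 = 451;  t_65 = 231;  t_66 = 637;  t_67 = 264;  t_68 = 514
  t_69 = 809;  t_70 = 59;  t_71 = 498;  t_72 = 835;  t_73 = 257;  t_74 = 925
  t_75 = 189;  t_76 = 520;  t_77 = 572;  t_78 = 924;  t_79 = 197;  t_80 = 997
  t_81 = 69;  t_82 = 664;  t_83 = 575;  t_84 = 996;  t_85 = 547;  t_86 = 821
  t_87 = 584;  t_88 = 930;  t_89 = 330;  t_90 = 184;  t_91 = 673;  t_92 = 398
  t_93 = 663;  t_94 = 716;  t_95 = 81;  t_96 = 123;  t_97 = 686;  t_98 = 504
  t_99 = 207;  t_100 = 461;  t_101 = 913;  t_102 = 431;  t_103 = 57;  t_104 = 621
  t_105 = 690;  t_106 = 627;  t_107 = 532;  t_108 = 556;  t_109 = 992;  t_110 = 682
  t_111 = 809;  t_112 = 995;  t_113 = 861;  t_114 = 612;  t_115 = 359;  t_116 = 391
  t_117 = 796;  t_118 = 529;  t_119 = 959;  t_120 = 250;  t_121 = 561;  t_122 = 216
  t_123 = 627;  t_124 = 315;  t_125 = 120;  t_126 = 567;  t_127 = 334;  t_128 = 559
  t_129 = 73;  t_130 = 277;  t_131 = 269;  t_132 = 0;  t_133 = 683;  t_134 = 992
  t_135 = 924;  t_136 = 234;  t_137 = 308;  t_138 = 634;  t_139 = 86;  t_140 = 603
  t_141 = 761;  t_142 = 514;  t_143 = 207;  t_144 = 780;  t_145 = 120;  t_146 = 642
  t_147 = 626;  t_148 = 882;  t_149 = 219;  t_150 = 268;  t_151 = 159;  t_152 = 801
  t_153 = 969;  t_154 = 415;  t_155 = 507;  t_156 = 655;  t_157 = 710;  t_158 = 381
  t_159 = 11;  t_160 = 955;  t_161 = 142;  t_162 = 681;  t_163 = 694;  t_164 = 784
  t_165 = 494;  t_166 = 15;  t_167 = 300;  t_168 = 424;  t_169 = 12;  t_170 = 73
  t_171 = 590;  t_172 = 222;  t_173 = 304;  t_174 = 779;  t_175 = 213;  t_176 = 714
  t_177 = 777;  t_178 = 446;  t_179 = 687;  t_180 = 895;  t_181 = 394;  t_182 = 150
  t_183 = 718;  t_184 = 859;  t_185 = 855;  t_186 = 63;  t_187 = 908;  t_188 = 949
  t_189 = 117;  t_190 = 999;  t_191 = 37;  t_192 = 181;  t_193 = 189;  t_194 = 998
  t_195 = 941;  t_196 = 77;  t_197 = 111;  t_198 = 258;  t_199 = 134;  t_200 = 784
  t_201 = 253;  t_202 = 394;  t_203 = 157;  t_204 = 9;  t_205 = 850;  t_206 = 202
  t_207 = 340;  t_208 = 635;  t_209 = 635;  t_210 = 956;  t_211 = 721;  t_212 = 894
  t_213 = 137;  t_214 = 99;  t_215 = 203;  t_216 = 208;  t_217 = 282;  t_218 = 99
  t_219 = 865;  t_220 = 697;  t_221 = 768;  t_222 = 454;  t_223 = 550;  t_224 = 0
  t_225 = 688;  t_226 = 630;  t_227 = 597;  t_228 = 166;  t_229 = 95;  t_230 = 733
  t_231 = 875;  t_232 = 295;  t_233 = 826;  t_234 = 663;  t_235 = 941;  t_236 = 499
  t_237 = 378;  t_238 = 131;  t_239 = 204;  t_240 = 807;  t_241 = 30;  t_242 = 163
  t_243 = 984;  t_244 = 618;  t_245 = 837;  t_246 = 175;  t_247 = 836;  t_248 = 335
  t_249 = 667;  t_250 = 684;  t_251 = 255;  t_252 = 957;  t_253 = 164;  t_254 = 797
  t_255 = 482;  t_256 = 518;  t_257 = 871;  t_258 = 913;  t_259 = 504;  t_260 = 406
  t_261 = 99;  t_262 = 616;  t_263 = 431;  t_264 = 39;  t_265 = 128;  t_266 = 818
  t_267 = 308;  t_268 = 589;  t_269 = 196;  t_270 = 66;  t_271 = 637;  t_272 = 863
  t_273 = 932;  t_274 = 945;  t_275 = 176;  t_276 = 938;  t_277 = 689;  t_278 = 60
  t_279 = 185;  t_280 = 841;  t_281 = 443;  t_282 = 646;  t_283 = 11;  t_284 = 408
  t_285 = 301;  t_286 = 729;  t_287 = 409;  t_288 = 734;  t_289 = 319;  t_290 = 493
  t_291 = 353;  t_292 = 533;  t_293 = 145;  t_294 = 298;  t_295 = 13;  t_296 = 808
  t_297 = 867;  t_298 = 914;  t_299 = 733;  t_300 = 411;  t_301 = 409;  t_302 = 750
  t_303 = 249;  t_304 = 968;  t_305 = 575;  t_306 = 902;  t_307 = 839;  t_308 = 785
  t_309 = 858;  t_310 = 101;  t_311 = 174;  t_312 = 453;  t_313 = 48;  t_314 = 993
  t_315 = 653;  t_316 = 149;  t_317 = 215;  t_318 = 495;  t_319 = 564;  t_320 = 384
  t_321 = 511;  t_322 = 115;  t_323 = 378;  t_324 = 583;  t_325 = 306;  t_326 = 970
  t_327 = 1001;  t_328 = 600;  t_329 = 126;  t_330 = 920;  t_331 = 945;  t_332 = 612
  t_333 = 377;  t_334 = 468;  t_335 = 253;  t_336 = 911;  t_337 = 773;  t_338 = 362
  t_339 = 292;  t_340 = 488;  t_341 = 233;  t_342 = 702;  t_343 = 517;  t_344 = 722
  t_345 = 35;  t_346 = 119;  t_347 = 52
t_348 = 896·52 + 229·119 + 902·35 = 477
t_349 = 896·477 + 229·52 + 902·119 = 769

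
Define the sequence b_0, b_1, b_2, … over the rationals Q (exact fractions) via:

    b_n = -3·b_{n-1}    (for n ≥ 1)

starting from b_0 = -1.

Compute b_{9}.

b_1 = -3·-1 = 3
b_2 = -3·3 = -9
b_3 = -3·-9 = 27
b_4 = -3·27 = -81
b_5 = -3·-81 = 243
b_6 = -3·243 = -729
b_7 = -3·-729 = 2187
b_8 = -3·2187 = -6561
b_9 = -3·-6561 = 19683

19683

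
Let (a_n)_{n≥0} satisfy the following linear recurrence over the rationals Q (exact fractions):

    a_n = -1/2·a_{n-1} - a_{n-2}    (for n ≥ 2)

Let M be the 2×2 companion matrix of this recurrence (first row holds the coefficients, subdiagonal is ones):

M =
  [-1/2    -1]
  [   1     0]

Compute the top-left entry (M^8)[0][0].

(M^8)[0][0] is the top entry after applying M 8 times to the unit state (1, 0). Equivalently it is h_{9} for the auxiliary sequence (h_n) obeying the same recurrence with h_1 = 1 and h_i = 0 for 0 ≤ i < 1:
h_2 = -1/2·1 + -1·0 = -1/2
h_3 = -1/2·-1/2 + -1·1 = -3/4
h_4 = -1/2·-3/4 + -1·-1/2 = 7/8
h_5 = -1/2·7/8 + -1·-3/4 = 5/16
h_6 = -1/2·5/16 + -1·7/8 = -33/32
h_7 = -1/2·-33/32 + -1·5/16 = 13/64
h_8 = -1/2·13/64 + -1·-33/32 = 119/128
h_9 = -1/2·119/128 + -1·13/64 = -171/256

-171/256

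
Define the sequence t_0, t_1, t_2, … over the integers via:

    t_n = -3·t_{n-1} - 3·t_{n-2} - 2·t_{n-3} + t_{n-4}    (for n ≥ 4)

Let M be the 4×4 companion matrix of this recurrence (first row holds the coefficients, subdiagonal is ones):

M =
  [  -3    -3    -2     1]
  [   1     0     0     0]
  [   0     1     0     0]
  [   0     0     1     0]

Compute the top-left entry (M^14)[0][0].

46053

(M^14)[0][0] is the top entry after applying M 14 times to the unit state (1, 0, 0, 0). Equivalently it is h_{17} for the auxiliary sequence (h_n) obeying the same recurrence with h_3 = 1 and h_i = 0 for 0 ≤ i < 3:
h_4 = -3·1 + -3·0 + -2·0 + 1·0 = -3
h_5 = -3·-3 + -3·1 + -2·0 + 1·0 = 6
h_6 = -3·6 + -3·-3 + -2·1 + 1·0 = -11
h_7 = -3·-11 + -3·6 + -2·-3 + 1·1 = 22
h_8 = -3·22 + -3·-11 + -2·6 + 1·-3 = -48
h_9 = -3·-48 + -3·22 + -2·-11 + 1·6 = 106
h_10 = -3·106 + -3·-48 + -2·22 + 1·-11 = -229
h_11 = -3·-229 + -3·106 + -2·-48 + 1·22 = 487
h_12 = -3·487 + -3·-229 + -2·106 + 1·-48 = -1034
h_13 = -3·-1034 + -3·487 + -2·-229 + 1·106 = 2205
h_14 = -3·2205 + -3·-1034 + -2·487 + 1·-229 = -4716
h_15 = -3·-4716 + -3·2205 + -2·-1034 + 1·487 = 10088
h_16 = -3·10088 + -3·-4716 + -2·2205 + 1·-1034 = -21560
h_17 = -3·-21560 + -3·10088 + -2·-4716 + 1·2205 = 46053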